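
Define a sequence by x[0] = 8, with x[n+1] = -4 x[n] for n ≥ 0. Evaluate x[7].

x[1] = -4*8 = -32
x[2] = -4*(-32) = 128
x[3] = -4*128 = -512
x[4] = -4*(-512) = 2048
x[5] = -4*2048 = -8192
x[6] = -4*(-8192) = 32768
x[7] = -4*32768 = -131072

-131072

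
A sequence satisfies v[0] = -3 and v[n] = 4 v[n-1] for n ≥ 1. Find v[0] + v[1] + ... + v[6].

-16383

v[1] = 4·(-3) = -12
v[2] = 4·(-12) = -48
v[3] = 4·(-48) = -192
v[4] = 4·(-192) = -768
v[5] = 4·(-768) = -3072
v[6] = 4·(-3072) = -12288
Sum = (-3) + (-12) + (-48) + (-192) + (-768) + (-3072) + (-12288) = -16383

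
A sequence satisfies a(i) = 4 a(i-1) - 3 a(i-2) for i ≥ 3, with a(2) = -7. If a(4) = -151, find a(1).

Let a(1) = v.
a(3) = -28 - 3v
a(4) = -91 - 12v
So -91 - 12v = -151, giving v = 5.

5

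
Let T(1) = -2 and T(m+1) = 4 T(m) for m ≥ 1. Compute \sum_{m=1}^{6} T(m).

-2730

T(2) = 4(-2) = -8
T(3) = 4(-8) = -32
T(4) = 4(-32) = -128
T(5) = 4(-128) = -512
T(6) = 4(-512) = -2048
Sum = (-2) + (-8) + (-32) + (-128) + (-512) + (-2048) = -2730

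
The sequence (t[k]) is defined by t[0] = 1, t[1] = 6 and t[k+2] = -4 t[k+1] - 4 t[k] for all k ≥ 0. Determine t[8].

-7936

t[2] = -4(6) - 4(1) = -28
t[3] = -4(-28) - 4(6) = 88
t[4] = -4(88) - 4(-28) = -240
t[5] = -4(-240) - 4(88) = 608
t[6] = -4(608) - 4(-240) = -1472
t[7] = -4(-1472) - 4(608) = 3456
t[8] = -4(3456) - 4(-1472) = -7936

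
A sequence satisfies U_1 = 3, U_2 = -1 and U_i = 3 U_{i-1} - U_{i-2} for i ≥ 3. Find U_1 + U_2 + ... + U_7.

-493

U_3 = 3·(-1) - 3 = -6
U_4 = 3·(-6) - (-1) = -17
U_5 = 3·(-17) - (-6) = -45
U_6 = 3·(-45) - (-17) = -118
U_7 = 3·(-118) - (-45) = -309
Sum = 3 + (-1) + (-6) + (-17) + (-45) + (-118) + (-309) = -493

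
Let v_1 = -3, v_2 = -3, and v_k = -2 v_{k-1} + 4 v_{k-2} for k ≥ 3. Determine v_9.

v_3 = -2*(-3) + 4*(-3) = -6
v_4 = -2*(-6) + 4*(-3) = 0
v_5 = -2*0 + 4*(-6) = -24
v_6 = -2*(-24) + 4*0 = 48
v_7 = -2*48 + 4*(-24) = -192
v_8 = -2*(-192) + 4*48 = 576
v_9 = -2*576 + 4*(-192) = -1920

-1920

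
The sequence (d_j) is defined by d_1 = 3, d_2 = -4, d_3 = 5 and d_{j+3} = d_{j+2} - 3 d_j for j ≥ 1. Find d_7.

5

d_4 = 5 - 3(3) = -4
d_5 = (-4) - 3(-4) = 8
d_6 = 8 - 3(5) = -7
d_7 = (-7) - 3(-4) = 5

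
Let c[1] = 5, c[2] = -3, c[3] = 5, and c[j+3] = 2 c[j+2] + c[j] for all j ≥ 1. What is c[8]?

293

c[4] = 2(5) + 5 = 15
c[5] = 2(15) + (-3) = 27
c[6] = 2(27) + 5 = 59
c[7] = 2(59) + 15 = 133
c[8] = 2(133) + 27 = 293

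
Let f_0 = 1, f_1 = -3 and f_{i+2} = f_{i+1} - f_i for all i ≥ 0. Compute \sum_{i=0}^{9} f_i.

-7

f_2 = (-3) - 1 = -4
f_3 = (-4) - (-3) = -1
f_4 = (-1) - (-4) = 3
f_5 = 3 - (-1) = 4
f_6 = 4 - 3 = 1
f_7 = 1 - 4 = -3
f_8 = (-3) - 1 = -4
f_9 = (-4) - (-3) = -1
Sum = 1 + (-3) + (-4) + (-1) + 3 + 4 + 1 + (-3) + (-4) + (-1) = -7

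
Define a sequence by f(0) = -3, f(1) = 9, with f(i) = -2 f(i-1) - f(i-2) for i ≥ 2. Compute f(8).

-51

f(2) = -2·9 - (-3) = -15
f(3) = -2·(-15) - 9 = 21
f(4) = -2·21 - (-15) = -27
f(5) = -2·(-27) - 21 = 33
f(6) = -2·33 - (-27) = -39
f(7) = -2·(-39) - 33 = 45
f(8) = -2·45 - (-39) = -51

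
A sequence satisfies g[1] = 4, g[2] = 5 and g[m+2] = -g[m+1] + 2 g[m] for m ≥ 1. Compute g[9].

g[3] = -5 + 2·4 = 3
g[4] = -3 + 2·5 = 7
g[5] = -7 + 2·3 = -1
g[6] = -(-1) + 2·7 = 15
g[7] = -15 + 2·(-1) = -17
g[8] = -(-17) + 2·15 = 47
g[9] = -47 + 2·(-17) = -81

-81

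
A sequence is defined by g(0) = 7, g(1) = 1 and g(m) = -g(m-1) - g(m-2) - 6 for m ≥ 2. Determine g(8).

g(2) = -1 - 7 - 6 = -14
g(3) = -(-14) - 1 - 6 = 7
g(4) = -7 - (-14) - 6 = 1
g(5) = -1 - 7 - 6 = -14
g(6) = -(-14) - 1 - 6 = 7
g(7) = -7 - (-14) - 6 = 1
g(8) = -1 - 7 - 6 = -14

-14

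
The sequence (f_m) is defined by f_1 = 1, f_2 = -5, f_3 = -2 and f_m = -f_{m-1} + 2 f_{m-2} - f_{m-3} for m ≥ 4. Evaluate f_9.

253

f_4 = -(-2) + 2(-5) - 1 = -9
f_5 = -(-9) + 2(-2) - (-5) = 10
f_6 = -10 + 2(-9) - (-2) = -26
f_7 = -(-26) + 2(10) - (-9) = 55
f_8 = -55 + 2(-26) - 10 = -117
f_9 = -(-117) + 2(55) - (-26) = 253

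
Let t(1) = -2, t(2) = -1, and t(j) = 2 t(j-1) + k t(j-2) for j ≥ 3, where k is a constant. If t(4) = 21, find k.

t(3) = -2 - 2k
t(4) = -4 - 5k
So -4 - 5k = 21, giving k = -5.

-5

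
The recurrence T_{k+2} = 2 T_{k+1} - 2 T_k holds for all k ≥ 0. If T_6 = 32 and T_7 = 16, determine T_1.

-6

Rearranging, T_{k-2} = (T_k - 2 T_{k-1}) / -2.
T_5 = (16 - 2*32) / -2 = -48/-2 = 24
T_4 = (32 - 2*24) / -2 = -16/-2 = 8
T_3 = (24 - 2*8) / -2 = 8/-2 = -4
T_2 = (8 - 2*(-4)) / -2 = 16/-2 = -8
T_1 = (-4 - 2*(-8)) / -2 = 12/-2 = -6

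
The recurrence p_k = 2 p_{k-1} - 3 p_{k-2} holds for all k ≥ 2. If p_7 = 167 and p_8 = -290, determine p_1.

Rearranging, p_{k-2} = (p_k - 2 p_{k-1}) / -3.
p_6 = (-290 - 2*167) / -3 = -624/-3 = 208
p_5 = (167 - 2*208) / -3 = -249/-3 = 83
p_4 = (208 - 2*83) / -3 = 42/-3 = -14
p_3 = (83 - 2*(-14)) / -3 = 111/-3 = -37
p_2 = (-14 - 2*(-37)) / -3 = 60/-3 = -20
p_1 = (-37 - 2*(-20)) / -3 = 3/-3 = -1

-1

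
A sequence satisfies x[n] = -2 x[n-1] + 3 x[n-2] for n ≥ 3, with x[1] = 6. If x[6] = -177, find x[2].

Let x[2] = y.
x[3] = 18 - 2y
x[4] = -36 + 7y
x[5] = 126 - 20y
x[6] = -360 + 61y
So -360 + 61y = -177, giving y = 3.

3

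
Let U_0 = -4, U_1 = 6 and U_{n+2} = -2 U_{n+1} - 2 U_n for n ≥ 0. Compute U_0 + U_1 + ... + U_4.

10

U_2 = -2·6 - 2·(-4) = -4
U_3 = -2·(-4) - 2·6 = -4
U_4 = -2·(-4) - 2·(-4) = 16
Sum = (-4) + 6 + (-4) + (-4) + 16 = 10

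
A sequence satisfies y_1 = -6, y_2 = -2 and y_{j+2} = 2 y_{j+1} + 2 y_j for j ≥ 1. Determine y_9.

y_3 = 2*(-2) + 2*(-6) = -16
y_4 = 2*(-16) + 2*(-2) = -36
y_5 = 2*(-36) + 2*(-16) = -104
y_6 = 2*(-104) + 2*(-36) = -280
y_7 = 2*(-280) + 2*(-104) = -768
y_8 = 2*(-768) + 2*(-280) = -2096
y_9 = 2*(-2096) + 2*(-768) = -5728

-5728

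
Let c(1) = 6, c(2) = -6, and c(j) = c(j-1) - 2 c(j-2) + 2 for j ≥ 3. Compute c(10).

150

c(3) = (-6) - 2*6 + 2 = -16
c(4) = (-16) - 2*(-6) + 2 = -2
c(5) = (-2) - 2*(-16) + 2 = 32
c(6) = 32 - 2*(-2) + 2 = 38
c(7) = 38 - 2*32 + 2 = -24
c(8) = (-24) - 2*38 + 2 = -98
c(9) = (-98) - 2*(-24) + 2 = -48
c(10) = (-48) - 2*(-98) + 2 = 150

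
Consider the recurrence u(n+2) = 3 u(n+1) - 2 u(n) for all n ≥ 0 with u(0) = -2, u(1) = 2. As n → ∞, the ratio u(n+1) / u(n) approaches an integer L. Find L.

2

The characteristic equation is r^2 - 3r + 2 = 0, which factors as (r - 2)(r - 1) = 0.
So the roots are 2 and 1. Since |2| > |1| and the coefficient of 2^n is non-zero, the ratio tends to 2.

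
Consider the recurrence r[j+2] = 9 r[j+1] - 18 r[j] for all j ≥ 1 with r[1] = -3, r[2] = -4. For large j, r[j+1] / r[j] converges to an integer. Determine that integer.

The characteristic equation is r^2 - 9r + 18 = 0, which factors as (r - 6)(r - 3) = 0.
So the roots are 6 and 3. Since |6| > |3| and the coefficient of 6^j is non-zero, the ratio tends to 6.

6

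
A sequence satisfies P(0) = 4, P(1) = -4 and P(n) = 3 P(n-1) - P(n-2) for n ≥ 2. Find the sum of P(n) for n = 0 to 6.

P(2) = 3(-4) - 4 = -16
P(3) = 3(-16) - (-4) = -44
P(4) = 3(-44) - (-16) = -116
P(5) = 3(-116) - (-44) = -304
P(6) = 3(-304) - (-116) = -796
Sum = 4 + (-4) + (-16) + (-44) + (-116) + (-304) + (-796) = -1276

-1276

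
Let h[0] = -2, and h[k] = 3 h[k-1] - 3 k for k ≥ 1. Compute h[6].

h[1] = 3*(-2) - 3 = -9
h[2] = 3*(-9) - 6 = -33
h[3] = 3*(-33) - 9 = -108
h[4] = 3*(-108) - 12 = -336
h[5] = 3*(-336) - 15 = -1023
h[6] = 3*(-1023) - 18 = -3087

-3087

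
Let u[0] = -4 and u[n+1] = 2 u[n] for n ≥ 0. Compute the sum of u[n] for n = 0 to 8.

u[1] = 2*(-4) = -8
u[2] = 2*(-8) = -16
u[3] = 2*(-16) = -32
u[4] = 2*(-32) = -64
u[5] = 2*(-64) = -128
u[6] = 2*(-128) = -256
u[7] = 2*(-256) = -512
u[8] = 2*(-512) = -1024
Sum = (-4) + (-8) + (-16) + (-32) + (-64) + (-128) + (-256) + (-512) + (-1024) = -2044

-2044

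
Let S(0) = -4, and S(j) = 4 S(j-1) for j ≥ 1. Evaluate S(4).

S(1) = 4·(-4) = -16
S(2) = 4·(-16) = -64
S(3) = 4·(-64) = -256
S(4) = 4·(-256) = -1024

-1024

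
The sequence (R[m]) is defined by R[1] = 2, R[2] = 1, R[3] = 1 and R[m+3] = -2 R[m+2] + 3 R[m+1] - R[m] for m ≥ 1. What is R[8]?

R[4] = -2·1 + 3·1 - 2 = -1
R[5] = -2·(-1) + 3·1 - 1 = 4
R[6] = -2·4 + 3·(-1) - 1 = -12
R[7] = -2·(-12) + 3·4 - (-1) = 37
R[8] = -2·37 + 3·(-12) - 4 = -114

-114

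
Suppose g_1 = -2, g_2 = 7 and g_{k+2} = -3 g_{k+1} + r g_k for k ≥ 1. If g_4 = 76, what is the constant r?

g_3 = -21 - 2r
g_4 = 63 + 13r
So 63 + 13r = 76, giving r = 1.

1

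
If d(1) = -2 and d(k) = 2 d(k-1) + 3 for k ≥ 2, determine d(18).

The fixed point is 3/(1 - 2) = -3, so d(k) + 3 = 2(d(k-1) + 3).
Hence d(k) = 1·2^{k-1} - 3.
d(18) = 1·2^{17} - 3 = 1·131072 - 3 = 131069.

131069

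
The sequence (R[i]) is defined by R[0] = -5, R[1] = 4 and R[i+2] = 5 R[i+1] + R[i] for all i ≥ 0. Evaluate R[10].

R[2] = 5(4) + (-5) = 15
R[3] = 5(15) + 4 = 79
R[4] = 5(79) + 15 = 410
R[5] = 5(410) + 79 = 2129
R[6] = 5(2129) + 410 = 11055
R[7] = 5(11055) + 2129 = 57404
R[8] = 5(57404) + 11055 = 298075
R[9] = 5(298075) + 57404 = 1547779
R[10] = 5(1547779) + 298075 = 8036970

8036970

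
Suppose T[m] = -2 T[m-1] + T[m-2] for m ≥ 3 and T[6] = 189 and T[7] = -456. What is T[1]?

Rearranging, T[m-2] = T[m] + 2 T[m-1].
T[5] = -456 + 2(189) = -78
T[4] = 189 + 2(-78) = 33
T[3] = -78 + 2(33) = -12
T[2] = 33 + 2(-12) = 9
T[1] = -12 + 2(9) = 6

6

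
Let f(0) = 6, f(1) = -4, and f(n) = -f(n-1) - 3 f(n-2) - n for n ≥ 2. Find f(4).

19

f(2) = -(-4) - 3(6) - 2 = -16
f(3) = -(-16) - 3(-4) - 3 = 25
f(4) = -25 - 3(-16) - 4 = 19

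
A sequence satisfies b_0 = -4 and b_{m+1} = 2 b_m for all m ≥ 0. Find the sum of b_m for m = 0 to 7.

-1020

b_1 = 2(-4) = -8
b_2 = 2(-8) = -16
b_3 = 2(-16) = -32
b_4 = 2(-32) = -64
b_5 = 2(-64) = -128
b_6 = 2(-128) = -256
b_7 = 2(-256) = -512
Sum = (-4) + (-8) + (-16) + (-32) + (-64) + (-128) + (-256) + (-512) = -1020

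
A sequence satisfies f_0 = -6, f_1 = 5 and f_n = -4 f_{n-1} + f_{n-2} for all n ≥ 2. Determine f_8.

f_2 = -4*5 + (-6) = -26
f_3 = -4*(-26) + 5 = 109
f_4 = -4*109 + (-26) = -462
f_5 = -4*(-462) + 109 = 1957
f_6 = -4*1957 + (-462) = -8290
f_7 = -4*(-8290) + 1957 = 35117
f_8 = -4*35117 + (-8290) = -148758

-148758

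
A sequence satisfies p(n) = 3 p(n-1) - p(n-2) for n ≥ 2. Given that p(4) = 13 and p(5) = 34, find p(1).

1

Rearranging, p(n-2) = -(p(n) - 3 p(n-1)).
p(3) = -(34 - 3*13) = 5
p(2) = -(13 - 3*5) = 2
p(1) = -(5 - 3*2) = 1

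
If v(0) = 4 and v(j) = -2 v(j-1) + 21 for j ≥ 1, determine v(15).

98311

The fixed point is 21/(1 + 2) = 7, so v(j) - 7 = -2(v(j-1) - 7).
Hence v(j) = -3·(-2)^j + 7.
v(15) = -3·(-2)^{15} + 7 = -3·-32768 + 7 = 98311.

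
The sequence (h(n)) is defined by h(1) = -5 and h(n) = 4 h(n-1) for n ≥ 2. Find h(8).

h(2) = 4(-5) = -20
h(3) = 4(-20) = -80
h(4) = 4(-80) = -320
h(5) = 4(-320) = -1280
h(6) = 4(-1280) = -5120
h(7) = 4(-5120) = -20480
h(8) = 4(-20480) = -81920

-81920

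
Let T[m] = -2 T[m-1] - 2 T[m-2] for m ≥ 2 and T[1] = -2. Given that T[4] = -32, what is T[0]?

8

Let T[0] = y.
T[2] = 4 - 2y
T[3] = -4 + 4y
T[4] = -4y
So -4y = -32, giving y = 8.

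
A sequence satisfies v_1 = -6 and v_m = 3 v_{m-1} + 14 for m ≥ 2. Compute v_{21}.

3486784394

The fixed point is 14/(1 - 3) = -7, so v_m + 7 = 3(v_{m-1} + 7).
Hence v_m = 1·3^{m-1} - 7.
v_{21} = 1·3^{20} - 7 = 1·3486784401 - 7 = 3486784394.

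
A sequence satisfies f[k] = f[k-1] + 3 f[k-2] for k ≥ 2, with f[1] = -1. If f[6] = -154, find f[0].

-2

Let f[0] = z.
f[2] = -1 + 3z
f[3] = -4 + 3z
f[4] = -7 + 12z
f[5] = -19 + 21z
f[6] = -40 + 57z
So -40 + 57z = -154, giving z = -2.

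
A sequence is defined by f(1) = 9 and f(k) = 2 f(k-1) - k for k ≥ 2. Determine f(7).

393

f(2) = 2·9 - 2 = 16
f(3) = 2·16 - 3 = 29
f(4) = 2·29 - 4 = 54
f(5) = 2·54 - 5 = 103
f(6) = 2·103 - 6 = 200
f(7) = 2·200 - 7 = 393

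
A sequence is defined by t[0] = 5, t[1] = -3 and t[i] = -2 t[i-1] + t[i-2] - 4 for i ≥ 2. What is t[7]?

-661

t[2] = -2(-3) + 5 - 4 = 7
t[3] = -2(7) + (-3) - 4 = -21
t[4] = -2(-21) + 7 - 4 = 45
t[5] = -2(45) + (-21) - 4 = -115
t[6] = -2(-115) + 45 - 4 = 271
t[7] = -2(271) + (-115) - 4 = -661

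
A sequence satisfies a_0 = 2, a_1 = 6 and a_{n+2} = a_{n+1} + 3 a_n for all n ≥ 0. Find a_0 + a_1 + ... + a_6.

626

a_2 = 6 + 3(2) = 12
a_3 = 12 + 3(6) = 30
a_4 = 30 + 3(12) = 66
a_5 = 66 + 3(30) = 156
a_6 = 156 + 3(66) = 354
Sum = 2 + 6 + 12 + 30 + 66 + 156 + 354 = 626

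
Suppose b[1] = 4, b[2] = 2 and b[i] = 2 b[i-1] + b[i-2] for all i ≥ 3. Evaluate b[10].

b[3] = 2·2 + 4 = 8
b[4] = 2·8 + 2 = 18
b[5] = 2·18 + 8 = 44
b[6] = 2·44 + 18 = 106
b[7] = 2·106 + 44 = 256
b[8] = 2·256 + 106 = 618
b[9] = 2·618 + 256 = 1492
b[10] = 2·1492 + 618 = 3602

3602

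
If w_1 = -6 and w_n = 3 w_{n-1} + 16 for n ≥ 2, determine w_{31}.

The fixed point is 16/(1 - 3) = -8, so w_n + 8 = 3(w_{n-1} + 8).
Hence w_n = 2·3^{n-1} - 8.
w_{31} = 2·3^{30} - 8 = 2·205891132094649 - 8 = 411782264189290.

411782264189290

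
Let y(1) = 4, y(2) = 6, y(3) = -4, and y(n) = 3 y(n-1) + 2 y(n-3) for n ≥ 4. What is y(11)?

-3120

y(4) = 3(-4) + 2(4) = -4
y(5) = 3(-4) + 2(6) = 0
y(6) = 3(0) + 2(-4) = -8
y(7) = 3(-8) + 2(-4) = -32
y(8) = 3(-32) + 2(0) = -96
y(9) = 3(-96) + 2(-8) = -304
y(10) = 3(-304) + 2(-32) = -976
y(11) = 3(-976) + 2(-96) = -3120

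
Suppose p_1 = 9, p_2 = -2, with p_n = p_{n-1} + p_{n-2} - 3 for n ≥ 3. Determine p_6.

-4

p_3 = (-2) + 9 - 3 = 4
p_4 = 4 + (-2) - 3 = -1
p_5 = (-1) + 4 - 3 = 0
p_6 = 0 + (-1) - 3 = -4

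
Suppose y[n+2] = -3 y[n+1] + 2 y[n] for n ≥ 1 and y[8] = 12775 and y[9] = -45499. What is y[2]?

Rearranging, y[n-2] = (y[n] + 3 y[n-1]) / 2.
y[7] = (-45499 + 3*12775) / 2 = -7174/2 = -3587
y[6] = (12775 + 3*(-3587)) / 2 = 2014/2 = 1007
y[5] = (-3587 + 3*1007) / 2 = -566/2 = -283
y[4] = (1007 + 3*(-283)) / 2 = 158/2 = 79
y[3] = (-283 + 3*79) / 2 = -46/2 = -23
y[2] = (79 + 3*(-23)) / 2 = 10/2 = 5

5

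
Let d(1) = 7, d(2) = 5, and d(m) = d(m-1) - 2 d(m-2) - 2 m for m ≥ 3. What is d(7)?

53

d(3) = 5 - 2*7 - 6 = -15
d(4) = (-15) - 2*5 - 8 = -33
d(5) = (-33) - 2*(-15) - 10 = -13
d(6) = (-13) - 2*(-33) - 12 = 41
d(7) = 41 - 2*(-13) - 14 = 53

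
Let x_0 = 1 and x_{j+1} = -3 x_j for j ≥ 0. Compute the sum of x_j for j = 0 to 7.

-1640

x_1 = -3(1) = -3
x_2 = -3(-3) = 9
x_3 = -3(9) = -27
x_4 = -3(-27) = 81
x_5 = -3(81) = -243
x_6 = -3(-243) = 729
x_7 = -3(729) = -2187
Sum = 1 + (-3) + 9 + (-27) + 81 + (-243) + 729 + (-2187) = -1640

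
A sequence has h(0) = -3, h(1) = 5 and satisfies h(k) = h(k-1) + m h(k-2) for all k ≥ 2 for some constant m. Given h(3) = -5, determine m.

-5

h(2) = 5 - 3m
h(3) = 5 + 2m
So 5 + 2m = -5, giving m = -5.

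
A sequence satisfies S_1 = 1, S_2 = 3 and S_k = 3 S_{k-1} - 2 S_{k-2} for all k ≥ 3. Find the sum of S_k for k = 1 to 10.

2036

S_3 = 3(3) - 2(1) = 7
S_4 = 3(7) - 2(3) = 15
S_5 = 3(15) - 2(7) = 31
S_6 = 3(31) - 2(15) = 63
S_7 = 3(63) - 2(31) = 127
S_8 = 3(127) - 2(63) = 255
S_9 = 3(255) - 2(127) = 511
S_{10} = 3(511) - 2(255) = 1023
Sum = 1 + 3 + 7 + 15 + 31 + 63 + 127 + 255 + 511 + 1023 = 2036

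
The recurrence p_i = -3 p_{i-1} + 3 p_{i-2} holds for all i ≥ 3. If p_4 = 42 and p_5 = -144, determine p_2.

8

Rearranging, p_{i-2} = (p_i + 3 p_{i-1}) / 3.
p_3 = (-144 + 3(42)) / 3 = -18/3 = -6
p_2 = (42 + 3(-6)) / 3 = 24/3 = 8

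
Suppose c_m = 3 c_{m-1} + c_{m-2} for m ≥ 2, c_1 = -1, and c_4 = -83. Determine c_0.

Let c_0 = y.
c_2 = -3 + y
c_3 = -10 + 3y
c_4 = -33 + 10y
So -33 + 10y = -83, giving y = -5.

-5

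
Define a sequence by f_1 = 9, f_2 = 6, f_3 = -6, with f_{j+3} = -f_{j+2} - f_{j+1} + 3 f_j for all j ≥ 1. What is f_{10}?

f_4 = -(-6) - 6 + 3(9) = 27
f_5 = -27 - (-6) + 3(6) = -3
f_6 = -(-3) - 27 + 3(-6) = -42
f_7 = -(-42) - (-3) + 3(27) = 126
f_8 = -126 - (-42) + 3(-3) = -93
f_9 = -(-93) - 126 + 3(-42) = -159
f_{10} = -(-159) - (-93) + 3(126) = 630

630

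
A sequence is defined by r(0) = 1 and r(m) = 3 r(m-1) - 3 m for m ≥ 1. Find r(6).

r(1) = 3(1) - 3 = 0
r(2) = 3(0) - 6 = -6
r(3) = 3(-6) - 9 = -27
r(4) = 3(-27) - 12 = -93
r(5) = 3(-93) - 15 = -294
r(6) = 3(-294) - 18 = -900

-900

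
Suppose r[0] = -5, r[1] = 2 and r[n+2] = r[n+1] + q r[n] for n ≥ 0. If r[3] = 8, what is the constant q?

-2

r[2] = 2 - 5q
r[3] = 2 - 3q
So 2 - 3q = 8, giving q = -2.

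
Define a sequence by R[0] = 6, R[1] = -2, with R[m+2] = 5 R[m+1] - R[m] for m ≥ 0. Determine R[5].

R[2] = 5·(-2) - 6 = -16
R[3] = 5·(-16) - (-2) = -78
R[4] = 5·(-78) - (-16) = -374
R[5] = 5·(-374) - (-78) = -1792

-1792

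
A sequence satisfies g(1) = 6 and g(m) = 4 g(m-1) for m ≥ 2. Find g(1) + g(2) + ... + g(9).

g(2) = 4(6) = 24
g(3) = 4(24) = 96
g(4) = 4(96) = 384
g(5) = 4(384) = 1536
g(6) = 4(1536) = 6144
g(7) = 4(6144) = 24576
g(8) = 4(24576) = 98304
g(9) = 4(98304) = 393216
Sum = 6 + 24 + 96 + 384 + 1536 + 6144 + 24576 + 98304 + 393216 = 524286

524286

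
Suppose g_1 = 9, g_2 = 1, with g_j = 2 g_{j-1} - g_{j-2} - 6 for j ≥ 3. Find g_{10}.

-279

g_3 = 2(1) - 9 - 6 = -13
g_4 = 2(-13) - 1 - 6 = -33
g_5 = 2(-33) - (-13) - 6 = -59
g_6 = 2(-59) - (-33) - 6 = -91
g_7 = 2(-91) - (-59) - 6 = -129
g_8 = 2(-129) - (-91) - 6 = -173
g_9 = 2(-173) - (-129) - 6 = -223
g_{10} = 2(-223) - (-173) - 6 = -279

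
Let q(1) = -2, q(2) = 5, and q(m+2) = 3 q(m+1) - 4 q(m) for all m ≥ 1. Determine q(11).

3815

q(3) = 3·5 - 4·(-2) = 23
q(4) = 3·23 - 4·5 = 49
q(5) = 3·49 - 4·23 = 55
q(6) = 3·55 - 4·49 = -31
q(7) = 3·(-31) - 4·55 = -313
q(8) = 3·(-313) - 4·(-31) = -815
q(9) = 3·(-815) - 4·(-313) = -1193
q(10) = 3·(-1193) - 4·(-815) = -319
q(11) = 3·(-319) - 4·(-1193) = 3815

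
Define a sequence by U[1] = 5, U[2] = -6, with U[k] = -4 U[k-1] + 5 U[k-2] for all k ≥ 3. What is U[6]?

U[3] = -4·(-6) + 5·5 = 49
U[4] = -4·49 + 5·(-6) = -226
U[5] = -4·(-226) + 5·49 = 1149
U[6] = -4·1149 + 5·(-226) = -5726

-5726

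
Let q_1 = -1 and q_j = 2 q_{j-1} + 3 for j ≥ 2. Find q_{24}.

The fixed point is 3/(1 - 2) = -3, so q_j + 3 = 2(q_{j-1} + 3).
Hence q_j = 2·2^{j-1} - 3.
q_{24} = 2·2^{23} - 3 = 2·8388608 - 3 = 16777213.

16777213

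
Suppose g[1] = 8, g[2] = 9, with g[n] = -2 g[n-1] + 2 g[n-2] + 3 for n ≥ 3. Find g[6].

107

g[3] = -2(9) + 2(8) + 3 = 1
g[4] = -2(1) + 2(9) + 3 = 19
g[5] = -2(19) + 2(1) + 3 = -33
g[6] = -2(-33) + 2(19) + 3 = 107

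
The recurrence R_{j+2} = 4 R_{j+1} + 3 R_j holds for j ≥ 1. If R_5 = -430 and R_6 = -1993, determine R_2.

Rearranging, R_{j-2} = (R_j - 4 R_{j-1}) / 3.
R_4 = (-1993 - 4*(-430)) / 3 = -273/3 = -91
R_3 = (-430 - 4*(-91)) / 3 = -66/3 = -22
R_2 = (-91 - 4*(-22)) / 3 = -3/3 = -1

-1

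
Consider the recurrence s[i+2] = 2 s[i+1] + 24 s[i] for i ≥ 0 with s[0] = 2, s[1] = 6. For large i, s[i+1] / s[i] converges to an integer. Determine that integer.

6

The characteristic equation is r^2 - 2r - 24 = 0, which factors as (r - 6)(r + 4) = 0.
So the roots are 6 and -4. Since |6| > |-4| and the coefficient of 6^i is non-zero, the ratio tends to 6.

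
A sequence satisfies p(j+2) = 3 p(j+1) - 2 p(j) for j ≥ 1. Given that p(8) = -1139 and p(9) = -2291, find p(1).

Rearranging, p(j-2) = (p(j) - 3 p(j-1)) / -2.
p(7) = (-2291 - 3(-1139)) / -2 = 1126/-2 = -563
p(6) = (-1139 - 3(-563)) / -2 = 550/-2 = -275
p(5) = (-563 - 3(-275)) / -2 = 262/-2 = -131
p(4) = (-275 - 3(-131)) / -2 = 118/-2 = -59
p(3) = (-131 - 3(-59)) / -2 = 46/-2 = -23
p(2) = (-59 - 3(-23)) / -2 = 10/-2 = -5
p(1) = (-23 - 3(-5)) / -2 = -8/-2 = 4

4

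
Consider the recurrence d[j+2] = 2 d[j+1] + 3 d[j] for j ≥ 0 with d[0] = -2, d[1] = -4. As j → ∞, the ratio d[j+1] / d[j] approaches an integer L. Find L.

3

The characteristic equation is r^2 - 2r - 3 = 0, which factors as (r - 3)(r + 1) = 0.
So the roots are 3 and -1. Since |3| > |-1| and the coefficient of 3^j is non-zero, the ratio tends to 3.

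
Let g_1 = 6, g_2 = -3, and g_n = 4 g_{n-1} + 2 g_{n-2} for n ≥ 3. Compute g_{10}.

g_3 = 4*(-3) + 2*6 = 0
g_4 = 4*0 + 2*(-3) = -6
g_5 = 4*(-6) + 2*0 = -24
g_6 = 4*(-24) + 2*(-6) = -108
g_7 = 4*(-108) + 2*(-24) = -480
g_8 = 4*(-480) + 2*(-108) = -2136
g_9 = 4*(-2136) + 2*(-480) = -9504
g_{10} = 4*(-9504) + 2*(-2136) = -42288

-42288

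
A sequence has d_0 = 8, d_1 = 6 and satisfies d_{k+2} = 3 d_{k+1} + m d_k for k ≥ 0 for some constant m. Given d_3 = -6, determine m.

d_2 = 18 + 8m
d_3 = 54 + 30m
So 54 + 30m = -6, giving m = -2.

-2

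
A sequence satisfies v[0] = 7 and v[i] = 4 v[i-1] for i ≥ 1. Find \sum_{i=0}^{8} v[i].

v[1] = 4*7 = 28
v[2] = 4*28 = 112
v[3] = 4*112 = 448
v[4] = 4*448 = 1792
v[5] = 4*1792 = 7168
v[6] = 4*7168 = 28672
v[7] = 4*28672 = 114688
v[8] = 4*114688 = 458752
Sum = 7 + 28 + 112 + 448 + 1792 + 7168 + 28672 + 114688 + 458752 = 611667

611667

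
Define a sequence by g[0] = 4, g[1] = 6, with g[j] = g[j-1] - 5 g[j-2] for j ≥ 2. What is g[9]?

3876

g[2] = 6 - 5(4) = -14
g[3] = (-14) - 5(6) = -44
g[4] = (-44) - 5(-14) = 26
g[5] = 26 - 5(-44) = 246
g[6] = 246 - 5(26) = 116
g[7] = 116 - 5(246) = -1114
g[8] = (-1114) - 5(116) = -1694
g[9] = (-1694) - 5(-1114) = 3876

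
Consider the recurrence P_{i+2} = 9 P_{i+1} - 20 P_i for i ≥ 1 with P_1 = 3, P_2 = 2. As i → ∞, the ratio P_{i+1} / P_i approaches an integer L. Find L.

5

The characteristic equation is r^2 - 9r + 20 = 0, which factors as (r - 5)(r - 4) = 0.
So the roots are 5 and 4. Since |5| > |4| and the coefficient of 5^i is non-zero, the ratio tends to 5.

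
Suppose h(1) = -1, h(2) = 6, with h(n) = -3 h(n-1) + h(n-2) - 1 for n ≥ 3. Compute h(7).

h(3) = -3(6) + (-1) - 1 = -20
h(4) = -3(-20) + 6 - 1 = 65
h(5) = -3(65) + (-20) - 1 = -216
h(6) = -3(-216) + 65 - 1 = 712
h(7) = -3(712) + (-216) - 1 = -2353

-2353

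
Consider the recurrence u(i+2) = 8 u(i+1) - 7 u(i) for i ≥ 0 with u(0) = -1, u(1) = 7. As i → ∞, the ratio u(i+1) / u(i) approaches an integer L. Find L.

The characteristic equation is r^2 - 8r + 7 = 0, which factors as (r - 7)(r - 1) = 0.
So the roots are 7 and 1. Since |7| > |1| and the coefficient of 7^i is non-zero, the ratio tends to 7.

7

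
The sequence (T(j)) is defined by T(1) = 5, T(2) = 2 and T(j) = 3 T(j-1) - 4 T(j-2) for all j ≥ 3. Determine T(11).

T(3) = 3*2 - 4*5 = -14
T(4) = 3*(-14) - 4*2 = -50
T(5) = 3*(-50) - 4*(-14) = -94
T(6) = 3*(-94) - 4*(-50) = -82
T(7) = 3*(-82) - 4*(-94) = 130
T(8) = 3*130 - 4*(-82) = 718
T(9) = 3*718 - 4*130 = 1634
T(10) = 3*1634 - 4*718 = 2030
T(11) = 3*2030 - 4*1634 = -446

-446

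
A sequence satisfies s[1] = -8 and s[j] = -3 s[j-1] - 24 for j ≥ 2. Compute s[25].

The fixed point is -24/(1 + 3) = -6, so s[j] + 6 = -3(s[j-1] + 6).
Hence s[j] = -2·(-3)^{j-1} - 6.
s[25] = -2·(-3)^{24} - 6 = -2·282429536481 - 6 = -564859072968.

-564859072968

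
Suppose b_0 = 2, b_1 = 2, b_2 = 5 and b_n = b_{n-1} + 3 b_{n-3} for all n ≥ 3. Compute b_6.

65

b_3 = 5 + 3*2 = 11
b_4 = 11 + 3*2 = 17
b_5 = 17 + 3*5 = 32
b_6 = 32 + 3*11 = 65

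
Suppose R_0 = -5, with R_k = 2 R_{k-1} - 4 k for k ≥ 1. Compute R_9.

R_1 = 2*(-5) - 4 = -14
R_2 = 2*(-14) - 8 = -36
R_3 = 2*(-36) - 12 = -84
R_4 = 2*(-84) - 16 = -184
R_5 = 2*(-184) - 20 = -388
R_6 = 2*(-388) - 24 = -800
R_7 = 2*(-800) - 28 = -1628
R_8 = 2*(-1628) - 32 = -3288
R_9 = 2*(-3288) - 36 = -6612

-6612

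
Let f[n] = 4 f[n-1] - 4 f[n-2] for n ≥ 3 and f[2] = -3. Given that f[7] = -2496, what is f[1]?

6

Let f[1] = z.
f[3] = -12 - 4z
f[4] = -36 - 16z
f[5] = -96 - 48z
f[6] = -240 - 128z
f[7] = -576 - 320z
So -576 - 320z = -2496, giving z = 6.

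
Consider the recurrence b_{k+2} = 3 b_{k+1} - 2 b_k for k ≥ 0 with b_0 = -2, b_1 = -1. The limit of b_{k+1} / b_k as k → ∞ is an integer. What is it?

The characteristic equation is r^2 - 3r + 2 = 0, which factors as (r - 2)(r - 1) = 0.
So the roots are 2 and 1. Since |2| > |1| and the coefficient of 2^k is non-zero, the ratio tends to 2.

2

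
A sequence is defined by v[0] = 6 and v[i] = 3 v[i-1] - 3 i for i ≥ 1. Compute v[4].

312

v[1] = 3(6) - 3 = 15
v[2] = 3(15) - 6 = 39
v[3] = 3(39) - 9 = 108
v[4] = 3(108) - 12 = 312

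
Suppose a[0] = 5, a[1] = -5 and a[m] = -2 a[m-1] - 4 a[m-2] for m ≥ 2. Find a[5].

-80

a[2] = -2(-5) - 4(5) = -10
a[3] = -2(-10) - 4(-5) = 40
a[4] = -2(40) - 4(-10) = -40
a[5] = -2(-40) - 4(40) = -80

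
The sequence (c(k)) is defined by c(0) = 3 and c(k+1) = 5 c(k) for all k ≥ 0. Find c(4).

c(1) = 5(3) = 15
c(2) = 5(15) = 75
c(3) = 5(75) = 375
c(4) = 5(375) = 1875

1875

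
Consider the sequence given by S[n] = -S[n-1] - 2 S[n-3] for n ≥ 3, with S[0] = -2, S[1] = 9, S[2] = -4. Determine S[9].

S[3] = -(-4) - 2*(-2) = 8
S[4] = -8 - 2*9 = -26
S[5] = -(-26) - 2*(-4) = 34
S[6] = -34 - 2*8 = -50
S[7] = -(-50) - 2*(-26) = 102
S[8] = -102 - 2*34 = -170
S[9] = -(-170) - 2*(-50) = 270

270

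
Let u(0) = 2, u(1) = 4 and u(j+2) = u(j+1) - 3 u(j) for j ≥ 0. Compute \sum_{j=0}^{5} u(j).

16

u(2) = 4 - 3·2 = -2
u(3) = (-2) - 3·4 = -14
u(4) = (-14) - 3·(-2) = -8
u(5) = (-8) - 3·(-14) = 34
Sum = 2 + 4 + (-2) + (-14) + (-8) + 34 = 16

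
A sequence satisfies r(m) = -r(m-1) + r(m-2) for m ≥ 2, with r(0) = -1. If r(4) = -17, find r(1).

Let r(1) = w.
r(2) = -1 - w
r(3) = 1 + 2w
r(4) = -2 - 3w
So -2 - 3w = -17, giving w = 5.

5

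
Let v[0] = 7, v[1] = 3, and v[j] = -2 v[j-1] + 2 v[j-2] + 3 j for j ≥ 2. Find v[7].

-1137

v[2] = -2·3 + 2·7 + 6 = 14
v[3] = -2·14 + 2·3 + 9 = -13
v[4] = -2·(-13) + 2·14 + 12 = 66
v[5] = -2·66 + 2·(-13) + 15 = -143
v[6] = -2·(-143) + 2·66 + 18 = 436
v[7] = -2·436 + 2·(-143) + 21 = -1137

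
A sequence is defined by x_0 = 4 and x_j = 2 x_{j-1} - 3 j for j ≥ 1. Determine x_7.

x_1 = 2*4 - 3 = 5
x_2 = 2*5 - 6 = 4
x_3 = 2*4 - 9 = -1
x_4 = 2*(-1) - 12 = -14
x_5 = 2*(-14) - 15 = -43
x_6 = 2*(-43) - 18 = -104
x_7 = 2*(-104) - 21 = -229

-229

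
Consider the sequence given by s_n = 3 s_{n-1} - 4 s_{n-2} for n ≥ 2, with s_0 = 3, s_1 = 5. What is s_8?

627

s_2 = 3(5) - 4(3) = 3
s_3 = 3(3) - 4(5) = -11
s_4 = 3(-11) - 4(3) = -45
s_5 = 3(-45) - 4(-11) = -91
s_6 = 3(-91) - 4(-45) = -93
s_7 = 3(-93) - 4(-91) = 85
s_8 = 3(85) - 4(-93) = 627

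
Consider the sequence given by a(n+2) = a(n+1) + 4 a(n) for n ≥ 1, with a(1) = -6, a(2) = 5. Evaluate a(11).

-13315

a(3) = 5 + 4·(-6) = -19
a(4) = (-19) + 4·5 = 1
a(5) = 1 + 4·(-19) = -75
a(6) = (-75) + 4·1 = -71
a(7) = (-71) + 4·(-75) = -371
a(8) = (-371) + 4·(-71) = -655
a(9) = (-655) + 4·(-371) = -2139
a(10) = (-2139) + 4·(-655) = -4759
a(11) = (-4759) + 4·(-2139) = -13315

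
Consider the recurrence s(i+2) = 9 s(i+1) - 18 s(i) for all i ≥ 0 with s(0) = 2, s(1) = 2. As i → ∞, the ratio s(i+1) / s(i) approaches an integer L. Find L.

The characteristic equation is r^2 - 9r + 18 = 0, which factors as (r - 6)(r - 3) = 0.
So the roots are 6 and 3. Since |6| > |3| and the coefficient of 6^i is non-zero, the ratio tends to 6.

6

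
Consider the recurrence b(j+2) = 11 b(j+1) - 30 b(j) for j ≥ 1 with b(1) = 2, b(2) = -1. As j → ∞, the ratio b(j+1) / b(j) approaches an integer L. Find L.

The characteristic equation is r^2 - 11r + 30 = 0, which factors as (r - 6)(r - 5) = 0.
So the roots are 6 and 5. Since |6| > |5| and the coefficient of 6^j is non-zero, the ratio tends to 6.

6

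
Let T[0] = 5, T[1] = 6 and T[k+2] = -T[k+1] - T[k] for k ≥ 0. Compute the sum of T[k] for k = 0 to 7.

11

T[2] = -6 - 5 = -11
T[3] = -(-11) - 6 = 5
T[4] = -5 - (-11) = 6
T[5] = -6 - 5 = -11
T[6] = -(-11) - 6 = 5
T[7] = -5 - (-11) = 6
Sum = 5 + 6 + (-11) + 5 + 6 + (-11) + 5 + 6 = 11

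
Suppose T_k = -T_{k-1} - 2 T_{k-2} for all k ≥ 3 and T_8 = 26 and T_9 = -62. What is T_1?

4

Rearranging, T_{k-2} = (T_k + T_{k-1}) / -2.
T_7 = (-62 + 26) / -2 = -36/-2 = 18
T_6 = (26 + 18) / -2 = 44/-2 = -22
T_5 = (18 + (-22)) / -2 = -4/-2 = 2
T_4 = (-22 + 2) / -2 = -20/-2 = 10
T_3 = (2 + 10) / -2 = 12/-2 = -6
T_2 = (10 + (-6)) / -2 = 4/-2 = -2
T_1 = (-6 + (-2)) / -2 = -8/-2 = 4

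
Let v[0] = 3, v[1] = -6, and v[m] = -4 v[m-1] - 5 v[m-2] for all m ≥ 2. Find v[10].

-711

v[2] = -4(-6) - 5(3) = 9
v[3] = -4(9) - 5(-6) = -6
v[4] = -4(-6) - 5(9) = -21
v[5] = -4(-21) - 5(-6) = 114
v[6] = -4(114) - 5(-21) = -351
v[7] = -4(-351) - 5(114) = 834
v[8] = -4(834) - 5(-351) = -1581
v[9] = -4(-1581) - 5(834) = 2154
v[10] = -4(2154) - 5(-1581) = -711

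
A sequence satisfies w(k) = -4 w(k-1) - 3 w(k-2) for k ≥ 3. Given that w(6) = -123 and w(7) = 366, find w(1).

2

Rearranging, w(k-2) = (w(k) + 4 w(k-1)) / -3.
w(5) = (366 + 4·(-123)) / -3 = -126/-3 = 42
w(4) = (-123 + 4·42) / -3 = 45/-3 = -15
w(3) = (42 + 4·(-15)) / -3 = -18/-3 = 6
w(2) = (-15 + 4·6) / -3 = 9/-3 = -3
w(1) = (6 + 4·(-3)) / -3 = -6/-3 = 2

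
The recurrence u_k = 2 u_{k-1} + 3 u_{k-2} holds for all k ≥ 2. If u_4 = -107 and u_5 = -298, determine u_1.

Rearranging, u_{k-2} = (u_k - 2 u_{k-1}) / 3.
u_3 = (-298 - 2*(-107)) / 3 = -84/3 = -28
u_2 = (-107 - 2*(-28)) / 3 = -51/3 = -17
u_1 = (-28 - 2*(-17)) / 3 = 6/3 = 2

2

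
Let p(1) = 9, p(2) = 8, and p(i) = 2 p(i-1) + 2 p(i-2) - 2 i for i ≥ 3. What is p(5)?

p(3) = 2·8 + 2·9 - 6 = 28
p(4) = 2·28 + 2·8 - 8 = 64
p(5) = 2·64 + 2·28 - 10 = 174

174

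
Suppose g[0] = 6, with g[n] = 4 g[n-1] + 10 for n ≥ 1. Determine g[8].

611666

g[1] = 4·6 + 10 = 34
g[2] = 4·34 + 10 = 146
g[3] = 4·146 + 10 = 594
g[4] = 4·594 + 10 = 2386
g[5] = 4·2386 + 10 = 9554
g[6] = 4·9554 + 10 = 38226
g[7] = 4·38226 + 10 = 152914
g[8] = 4·152914 + 10 = 611666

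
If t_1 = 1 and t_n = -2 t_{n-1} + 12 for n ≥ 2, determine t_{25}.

-50331644

The fixed point is 12/(1 + 2) = 4, so t_n - 4 = -2(t_{n-1} - 4).
Hence t_n = -3·(-2)^{n-1} + 4.
t_{25} = -3·(-2)^{24} + 4 = -3·16777216 + 4 = -50331644.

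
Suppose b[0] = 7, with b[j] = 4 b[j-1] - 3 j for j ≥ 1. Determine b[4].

b[1] = 4(7) - 3 = 25
b[2] = 4(25) - 6 = 94
b[3] = 4(94) - 9 = 367
b[4] = 4(367) - 12 = 1456

1456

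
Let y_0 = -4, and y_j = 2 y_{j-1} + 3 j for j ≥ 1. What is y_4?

14

y_1 = 2(-4) + 3 = -5
y_2 = 2(-5) + 6 = -4
y_3 = 2(-4) + 9 = 1
y_4 = 2(1) + 12 = 14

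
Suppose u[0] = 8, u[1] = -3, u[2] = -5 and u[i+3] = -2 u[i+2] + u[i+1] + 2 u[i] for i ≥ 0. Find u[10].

u[3] = -2(-5) + (-3) + 2(8) = 23
u[4] = -2(23) + (-5) + 2(-3) = -57
u[5] = -2(-57) + 23 + 2(-5) = 127
u[6] = -2(127) + (-57) + 2(23) = -265
u[7] = -2(-265) + 127 + 2(-57) = 543
u[8] = -2(543) + (-265) + 2(127) = -1097
u[9] = -2(-1097) + 543 + 2(-265) = 2207
u[10] = -2(2207) + (-1097) + 2(543) = -4425

-4425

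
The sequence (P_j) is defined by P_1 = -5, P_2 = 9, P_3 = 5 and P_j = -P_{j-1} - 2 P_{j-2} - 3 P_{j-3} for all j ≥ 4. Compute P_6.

30

P_4 = -5 - 2*9 - 3*(-5) = -8
P_5 = -(-8) - 2*5 - 3*9 = -29
P_6 = -(-29) - 2*(-8) - 3*5 = 30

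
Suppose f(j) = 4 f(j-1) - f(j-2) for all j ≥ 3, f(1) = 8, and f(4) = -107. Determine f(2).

-5

Let f(2) = z.
f(3) = -8 + 4z
f(4) = -32 + 15z
So -32 + 15z = -107, giving z = -5.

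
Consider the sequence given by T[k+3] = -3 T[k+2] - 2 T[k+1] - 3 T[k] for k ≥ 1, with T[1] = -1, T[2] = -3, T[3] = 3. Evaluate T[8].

-117

T[4] = -3·3 - 2·(-3) - 3·(-1) = 0
T[5] = -3·0 - 2·3 - 3·(-3) = 3
T[6] = -3·3 - 2·0 - 3·3 = -18
T[7] = -3·(-18) - 2·3 - 3·0 = 48
T[8] = -3·48 - 2·(-18) - 3·3 = -117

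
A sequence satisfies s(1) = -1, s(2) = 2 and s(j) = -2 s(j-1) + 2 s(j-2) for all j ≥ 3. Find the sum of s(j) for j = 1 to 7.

s(3) = -2·2 + 2·(-1) = -6
s(4) = -2·(-6) + 2·2 = 16
s(5) = -2·16 + 2·(-6) = -44
s(6) = -2·(-44) + 2·16 = 120
s(7) = -2·120 + 2·(-44) = -328
Sum = (-1) + 2 + (-6) + 16 + (-44) + 120 + (-328) = -241

-241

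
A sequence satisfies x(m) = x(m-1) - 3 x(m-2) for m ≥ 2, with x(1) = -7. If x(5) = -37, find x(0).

Let x(0) = y.
x(2) = -7 - 3y
x(3) = 14 - 3y
x(4) = 35 + 6y
x(5) = -7 + 15y
So -7 + 15y = -37, giving y = -2.

-2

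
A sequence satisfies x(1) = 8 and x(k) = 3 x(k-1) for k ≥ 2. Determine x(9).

x(2) = 3·8 = 24
x(3) = 3·24 = 72
x(4) = 3·72 = 216
x(5) = 3·216 = 648
x(6) = 3·648 = 1944
x(7) = 3·1944 = 5832
x(8) = 3·5832 = 17496
x(9) = 3·17496 = 52488

52488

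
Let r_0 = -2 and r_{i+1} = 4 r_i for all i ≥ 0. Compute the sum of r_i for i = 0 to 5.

-2730

r_1 = 4(-2) = -8
r_2 = 4(-8) = -32
r_3 = 4(-32) = -128
r_4 = 4(-128) = -512
r_5 = 4(-512) = -2048
Sum = (-2) + (-8) + (-32) + (-128) + (-512) + (-2048) = -2730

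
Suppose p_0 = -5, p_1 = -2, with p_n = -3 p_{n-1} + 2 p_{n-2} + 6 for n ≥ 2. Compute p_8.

3190

p_2 = -3(-2) + 2(-5) + 6 = 2
p_3 = -3(2) + 2(-2) + 6 = -4
p_4 = -3(-4) + 2(2) + 6 = 22
p_5 = -3(22) + 2(-4) + 6 = -68
p_6 = -3(-68) + 2(22) + 6 = 254
p_7 = -3(254) + 2(-68) + 6 = -892
p_8 = -3(-892) + 2(254) + 6 = 3190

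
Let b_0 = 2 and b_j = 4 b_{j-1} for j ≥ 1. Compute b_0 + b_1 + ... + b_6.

b_1 = 4*2 = 8
b_2 = 4*8 = 32
b_3 = 4*32 = 128
b_4 = 4*128 = 512
b_5 = 4*512 = 2048
b_6 = 4*2048 = 8192
Sum = 2 + 8 + 32 + 128 + 512 + 2048 + 8192 = 10922

10922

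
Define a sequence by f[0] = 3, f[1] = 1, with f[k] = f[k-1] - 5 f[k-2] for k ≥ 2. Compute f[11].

-14134

f[2] = 1 - 5*3 = -14
f[3] = (-14) - 5*1 = -19
f[4] = (-19) - 5*(-14) = 51
f[5] = 51 - 5*(-19) = 146
f[6] = 146 - 5*51 = -109
f[7] = (-109) - 5*146 = -839
f[8] = (-839) - 5*(-109) = -294
f[9] = (-294) - 5*(-839) = 3901
f[10] = 3901 - 5*(-294) = 5371
f[11] = 5371 - 5*3901 = -14134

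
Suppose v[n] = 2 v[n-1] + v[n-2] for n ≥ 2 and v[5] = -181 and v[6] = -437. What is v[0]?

Rearranging, v[n-2] = v[n] - 2 v[n-1].
v[4] = -437 - 2*(-181) = -75
v[3] = -181 - 2*(-75) = -31
v[2] = -75 - 2*(-31) = -13
v[1] = -31 - 2*(-13) = -5
v[0] = -13 - 2*(-5) = -3

-3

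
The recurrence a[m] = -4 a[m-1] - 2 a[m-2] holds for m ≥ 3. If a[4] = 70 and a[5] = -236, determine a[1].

-7

Rearranging, a[m-2] = (a[m] + 4 a[m-1]) / -2.
a[3] = (-236 + 4(70)) / -2 = 44/-2 = -22
a[2] = (70 + 4(-22)) / -2 = -18/-2 = 9
a[1] = (-22 + 4(9)) / -2 = 14/-2 = -7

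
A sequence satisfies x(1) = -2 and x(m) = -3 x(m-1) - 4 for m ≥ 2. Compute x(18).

129140162

The fixed point is -4/(1 + 3) = -1, so x(m) + 1 = -3(x(m-1) + 1).
Hence x(m) = -1·(-3)^{m-1} - 1.
x(18) = -1·(-3)^{17} - 1 = -1·-129140163 - 1 = 129140162.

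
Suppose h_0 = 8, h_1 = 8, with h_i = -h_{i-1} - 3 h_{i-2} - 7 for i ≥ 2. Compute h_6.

h_2 = -8 - 3(8) - 7 = -39
h_3 = -(-39) - 3(8) - 7 = 8
h_4 = -8 - 3(-39) - 7 = 102
h_5 = -102 - 3(8) - 7 = -133
h_6 = -(-133) - 3(102) - 7 = -180

-180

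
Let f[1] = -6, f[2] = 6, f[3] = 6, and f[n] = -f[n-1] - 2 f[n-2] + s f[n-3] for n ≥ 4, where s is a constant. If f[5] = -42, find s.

-4

f[4] = -18 - 6s
f[5] = 6 + 12s
So 6 + 12s = -42, giving s = -4.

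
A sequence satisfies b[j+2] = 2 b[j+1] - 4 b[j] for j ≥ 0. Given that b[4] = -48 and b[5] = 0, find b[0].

3

Rearranging, b[j-2] = (b[j] - 2 b[j-1]) / -4.
b[3] = (0 - 2*(-48)) / -4 = 96/-4 = -24
b[2] = (-48 - 2*(-24)) / -4 = 0/-4 = 0
b[1] = (-24 - 2*0) / -4 = -24/-4 = 6
b[0] = (0 - 2*6) / -4 = -12/-4 = 3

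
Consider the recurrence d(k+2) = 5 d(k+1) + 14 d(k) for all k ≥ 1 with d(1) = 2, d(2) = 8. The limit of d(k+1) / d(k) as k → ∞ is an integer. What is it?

The characteristic equation is r^2 - 5r - 14 = 0, which factors as (r - 7)(r + 2) = 0.
So the roots are 7 and -2. Since |7| > |-2| and the coefficient of 7^k is non-zero, the ratio tends to 7.

7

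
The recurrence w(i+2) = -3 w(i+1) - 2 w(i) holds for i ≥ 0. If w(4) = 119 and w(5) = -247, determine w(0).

-1

Rearranging, w(i-2) = (w(i) + 3 w(i-1)) / -2.
w(3) = (-247 + 3(119)) / -2 = 110/-2 = -55
w(2) = (119 + 3(-55)) / -2 = -46/-2 = 23
w(1) = (-55 + 3(23)) / -2 = 14/-2 = -7
w(0) = (23 + 3(-7)) / -2 = 2/-2 = -1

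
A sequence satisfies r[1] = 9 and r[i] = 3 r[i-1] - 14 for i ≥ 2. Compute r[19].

The fixed point is -14/(1 - 3) = 7, so r[i] - 7 = 3(r[i-1] - 7).
Hence r[i] = 2·3^{i-1} + 7.
r[19] = 2·3^{18} + 7 = 2·387420489 + 7 = 774840985.

774840985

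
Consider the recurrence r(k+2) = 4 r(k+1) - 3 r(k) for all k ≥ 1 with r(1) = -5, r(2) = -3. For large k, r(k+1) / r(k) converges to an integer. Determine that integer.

3

The characteristic equation is r^2 - 4r + 3 = 0, which factors as (r - 3)(r - 1) = 0.
So the roots are 3 and 1. Since |3| > |1| and the coefficient of 3^k is non-zero, the ratio tends to 3.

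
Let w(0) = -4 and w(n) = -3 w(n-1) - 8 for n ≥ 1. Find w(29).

137260754729764

The fixed point is -8/(1 + 3) = -2, so w(n) + 2 = -3(w(n-1) + 2).
Hence w(n) = -2·(-3)^n - 2.
w(29) = -2·(-3)^{29} - 2 = -2·-68630377364883 - 2 = 137260754729764.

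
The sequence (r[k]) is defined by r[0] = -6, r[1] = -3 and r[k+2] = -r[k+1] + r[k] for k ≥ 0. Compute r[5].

3

r[2] = -(-3) + (-6) = -3
r[3] = -(-3) + (-3) = 0
r[4] = -0 + (-3) = -3
r[5] = -(-3) + 0 = 3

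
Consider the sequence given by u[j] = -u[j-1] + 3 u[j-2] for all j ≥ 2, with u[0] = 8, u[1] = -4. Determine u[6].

616

u[2] = -(-4) + 3*8 = 28
u[3] = -28 + 3*(-4) = -40
u[4] = -(-40) + 3*28 = 124
u[5] = -124 + 3*(-40) = -244
u[6] = -(-244) + 3*124 = 616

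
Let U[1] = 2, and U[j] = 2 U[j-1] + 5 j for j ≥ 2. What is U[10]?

8644

U[2] = 2·2 + 10 = 14
U[3] = 2·14 + 15 = 43
U[4] = 2·43 + 20 = 106
U[5] = 2·106 + 25 = 237
U[6] = 2·237 + 30 = 504
U[7] = 2·504 + 35 = 1043
U[8] = 2·1043 + 40 = 2126
U[9] = 2·2126 + 45 = 4297
U[10] = 2·4297 + 50 = 8644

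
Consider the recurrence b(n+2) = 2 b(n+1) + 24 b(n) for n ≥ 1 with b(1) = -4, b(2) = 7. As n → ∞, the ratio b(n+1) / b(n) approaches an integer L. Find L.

The characteristic equation is r^2 - 2r - 24 = 0, which factors as (r - 6)(r + 4) = 0.
So the roots are 6 and -4. Since |6| > |-4| and the coefficient of 6^n is non-zero, the ratio tends to 6.

6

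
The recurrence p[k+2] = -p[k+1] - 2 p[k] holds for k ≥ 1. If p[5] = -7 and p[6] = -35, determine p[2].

-7

Rearranging, p[k-2] = (p[k] + p[k-1]) / -2.
p[4] = (-35 + (-7)) / -2 = -42/-2 = 21
p[3] = (-7 + 21) / -2 = 14/-2 = -7
p[2] = (21 + (-7)) / -2 = 14/-2 = -7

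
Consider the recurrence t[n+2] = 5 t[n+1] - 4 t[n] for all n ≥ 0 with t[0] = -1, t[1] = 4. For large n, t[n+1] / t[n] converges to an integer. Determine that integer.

4

The characteristic equation is r^2 - 5r + 4 = 0, which factors as (r - 4)(r - 1) = 0.
So the roots are 4 and 1. Since |4| > |1| and the coefficient of 4^n is non-zero, the ratio tends to 4.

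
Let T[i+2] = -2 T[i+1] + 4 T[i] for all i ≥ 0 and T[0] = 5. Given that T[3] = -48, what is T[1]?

Let T[1] = w.
T[2] = 20 - 2w
T[3] = -40 + 8w
So -40 + 8w = -48, giving w = -1.

-1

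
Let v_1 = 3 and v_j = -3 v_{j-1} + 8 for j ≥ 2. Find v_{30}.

The fixed point is 8/(1 + 3) = 2, so v_j - 2 = -3(v_{j-1} - 2).
Hence v_j = 1·(-3)^{j-1} + 2.
v_{30} = 1·(-3)^{29} + 2 = 1·-68630377364883 + 2 = -68630377364881.

-68630377364881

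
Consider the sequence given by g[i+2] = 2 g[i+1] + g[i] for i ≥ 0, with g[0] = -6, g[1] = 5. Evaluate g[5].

73

g[2] = 2*5 + (-6) = 4
g[3] = 2*4 + 5 = 13
g[4] = 2*13 + 4 = 30
g[5] = 2*30 + 13 = 73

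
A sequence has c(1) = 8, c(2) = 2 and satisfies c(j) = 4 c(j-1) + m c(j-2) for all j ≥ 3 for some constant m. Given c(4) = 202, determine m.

5

c(3) = 8 + 8m
c(4) = 32 + 34m
So 32 + 34m = 202, giving m = 5.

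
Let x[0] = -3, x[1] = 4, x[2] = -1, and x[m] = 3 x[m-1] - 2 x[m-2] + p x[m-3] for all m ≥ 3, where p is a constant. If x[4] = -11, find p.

x[3] = -11 - 3p
x[4] = -31 - 5p
So -31 - 5p = -11, giving p = -4.

-4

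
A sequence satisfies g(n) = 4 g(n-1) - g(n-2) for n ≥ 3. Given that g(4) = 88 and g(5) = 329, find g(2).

4

Rearranging, g(n-2) = -(g(n) - 4 g(n-1)).
g(3) = -(329 - 4·88) = 23
g(2) = -(88 - 4·23) = 4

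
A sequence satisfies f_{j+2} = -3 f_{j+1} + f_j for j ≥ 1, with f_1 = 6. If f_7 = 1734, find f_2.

-3

Let f_2 = z.
f_3 = 6 - 3z
f_4 = -18 + 10z
f_5 = 60 - 33z
f_6 = -198 + 109z
f_7 = 654 - 360z
So 654 - 360z = 1734, giving z = -3.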